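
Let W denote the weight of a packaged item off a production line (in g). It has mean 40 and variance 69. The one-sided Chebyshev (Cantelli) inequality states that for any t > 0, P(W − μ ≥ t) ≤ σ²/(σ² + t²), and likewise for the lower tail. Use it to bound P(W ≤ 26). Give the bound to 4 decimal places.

Here σ² = 69 and t = 14, so σ² + t² = 265.
Cantelli's bound: 69/265 = 0.2604.

0.2604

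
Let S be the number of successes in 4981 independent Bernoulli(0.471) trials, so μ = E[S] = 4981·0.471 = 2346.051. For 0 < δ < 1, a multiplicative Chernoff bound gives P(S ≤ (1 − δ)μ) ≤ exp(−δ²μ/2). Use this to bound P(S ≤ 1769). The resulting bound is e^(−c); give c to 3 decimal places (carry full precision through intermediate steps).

70.968

Write 1769 = (1 − δ)μ, so δ = 1 − 1769/2346.051 = 0.2459669…
Then the exponent is δ²μ/2 = (μ − 1769)²/(2μ) = 70.967736.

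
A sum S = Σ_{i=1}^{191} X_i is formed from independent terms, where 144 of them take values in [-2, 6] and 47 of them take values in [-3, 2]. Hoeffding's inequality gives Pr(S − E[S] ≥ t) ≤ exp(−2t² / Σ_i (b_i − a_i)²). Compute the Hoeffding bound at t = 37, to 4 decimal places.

Σ(b_i − a_i)² = 144·8² + 47·5² = 10391.
Exponent = 2·37² / 10391 = 0.26350.
Bound = exp(−0.26350) = 0.76836.

0.7684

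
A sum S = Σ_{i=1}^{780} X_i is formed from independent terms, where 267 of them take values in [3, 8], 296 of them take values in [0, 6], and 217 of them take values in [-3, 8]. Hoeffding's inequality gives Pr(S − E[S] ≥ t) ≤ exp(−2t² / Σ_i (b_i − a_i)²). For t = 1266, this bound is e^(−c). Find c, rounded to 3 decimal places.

73.541

Σ(b_i − a_i)² = 267·5² + 296·6² + 217·11² = 43588.
c = 2t² / 43588 = 2·1266² / 43588 = 73.5412.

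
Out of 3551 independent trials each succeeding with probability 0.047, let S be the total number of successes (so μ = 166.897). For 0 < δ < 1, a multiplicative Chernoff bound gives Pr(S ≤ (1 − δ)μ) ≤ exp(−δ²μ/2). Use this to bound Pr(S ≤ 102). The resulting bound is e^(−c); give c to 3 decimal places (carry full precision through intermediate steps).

Write 102 = (1 − δ)μ, so δ = 1 − 102/166.897 = 0.3888446…
Then the exponent is δ²μ/2 = (μ − 102)²/(2μ) = 12.617425.

12.617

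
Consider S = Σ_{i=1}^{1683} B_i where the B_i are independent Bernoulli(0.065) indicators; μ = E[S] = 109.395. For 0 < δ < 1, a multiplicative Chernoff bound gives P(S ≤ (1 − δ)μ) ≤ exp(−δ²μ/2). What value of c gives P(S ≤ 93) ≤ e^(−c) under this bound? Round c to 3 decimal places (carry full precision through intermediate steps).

Write 93 = (1 − δ)μ, so δ = 1 − 93/109.395 = 0.1498697…
Then the exponent is δ²μ/2 = (μ − 93)²/(2μ) = 1.228557.

1.229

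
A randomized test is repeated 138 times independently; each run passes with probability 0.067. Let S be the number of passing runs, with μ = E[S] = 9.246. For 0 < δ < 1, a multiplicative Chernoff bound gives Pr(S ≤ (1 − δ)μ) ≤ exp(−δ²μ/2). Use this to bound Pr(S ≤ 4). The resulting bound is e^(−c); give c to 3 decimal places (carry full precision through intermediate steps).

1.488

Write 4 = (1 − δ)μ, so δ = 1 − 4/9.246 = 0.5673805…
Then the exponent is δ²μ/2 = (μ − 4)²/(2μ) = 1.488239.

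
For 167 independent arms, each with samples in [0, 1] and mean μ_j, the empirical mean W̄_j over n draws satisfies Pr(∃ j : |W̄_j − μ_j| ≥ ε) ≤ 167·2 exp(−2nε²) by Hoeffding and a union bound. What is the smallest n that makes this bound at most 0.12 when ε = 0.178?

Need 2·167·exp(−2nε²) ≤ 0.12, i.e. exp(−2nε²) ≤ 0.12/334.
So 2nε² ≥ ln(334/0.12) = 7.931405.
Hence n ≥ 7.931405/(2·0.178²) = 125.164.
The smallest integer n is 126.

126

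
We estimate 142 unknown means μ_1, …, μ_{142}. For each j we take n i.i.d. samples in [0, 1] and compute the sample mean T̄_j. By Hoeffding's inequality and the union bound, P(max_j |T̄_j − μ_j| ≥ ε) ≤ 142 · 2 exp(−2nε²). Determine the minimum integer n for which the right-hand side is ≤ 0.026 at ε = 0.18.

Need 2·142·exp(−2nε²) ≤ 0.026, i.e. exp(−2nε²) ≤ 0.026/284.
So 2nε² ≥ ln(284/0.026) = 9.298633.
Hence n ≥ 9.298633/(2·0.18²) = 143.497.
The smallest integer n is 144.

144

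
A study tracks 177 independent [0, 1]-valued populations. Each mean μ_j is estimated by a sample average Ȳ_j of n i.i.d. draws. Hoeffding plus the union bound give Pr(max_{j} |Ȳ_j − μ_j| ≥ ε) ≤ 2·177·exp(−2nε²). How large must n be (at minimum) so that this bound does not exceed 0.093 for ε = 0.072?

Need 2·177·exp(−2nε²) ≤ 0.093, i.e. exp(−2nε²) ≤ 0.093/354.
So 2nε² ≥ ln(354/0.093) = 8.244453.
Hence n ≥ 8.244453/(2·0.072²) = 795.183.
The smallest integer n is 796.

796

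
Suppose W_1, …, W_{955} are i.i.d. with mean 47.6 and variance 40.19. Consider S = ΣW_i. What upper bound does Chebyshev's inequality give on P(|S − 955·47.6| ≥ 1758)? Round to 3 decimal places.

Var(S) = n·Var(W_i) = 955·40.19 = 38381.45.
Chebyshev: P(|S − 955·47.6| ≥ 1758) ≤ Var(S)/1758² = 38381.45/3090564 = 0.0124.

0.012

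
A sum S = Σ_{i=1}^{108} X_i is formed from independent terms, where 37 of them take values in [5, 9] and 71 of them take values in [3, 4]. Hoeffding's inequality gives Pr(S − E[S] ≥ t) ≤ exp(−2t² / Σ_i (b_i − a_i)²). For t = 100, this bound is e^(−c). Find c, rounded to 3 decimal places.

30.166

Σ(b_i − a_i)² = 37·4² + 71·1² = 663.
c = 2t² / 663 = 2·100² / 663 = 30.1659.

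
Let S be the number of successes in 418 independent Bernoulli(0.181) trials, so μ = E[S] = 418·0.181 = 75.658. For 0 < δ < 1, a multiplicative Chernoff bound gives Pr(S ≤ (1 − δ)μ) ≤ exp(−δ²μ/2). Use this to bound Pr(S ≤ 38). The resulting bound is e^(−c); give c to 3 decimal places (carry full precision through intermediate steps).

9.372

Write 38 = (1 − δ)μ, so δ = 1 − 38/75.658 = 0.4977398…
Then the exponent is δ²μ/2 = (μ − 38)²/(2μ) = 9.371943.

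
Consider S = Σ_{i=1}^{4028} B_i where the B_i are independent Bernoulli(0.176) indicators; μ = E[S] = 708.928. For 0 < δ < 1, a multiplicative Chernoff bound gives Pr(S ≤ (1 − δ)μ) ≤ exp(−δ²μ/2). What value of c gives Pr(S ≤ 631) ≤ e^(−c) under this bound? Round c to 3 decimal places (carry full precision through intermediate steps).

Write 631 = (1 − δ)μ, so δ = 1 − 631/708.928 = 0.1099237…
Then the exponent is δ²μ/2 = (μ − 631)²/(2μ) = 4.283068.

4.283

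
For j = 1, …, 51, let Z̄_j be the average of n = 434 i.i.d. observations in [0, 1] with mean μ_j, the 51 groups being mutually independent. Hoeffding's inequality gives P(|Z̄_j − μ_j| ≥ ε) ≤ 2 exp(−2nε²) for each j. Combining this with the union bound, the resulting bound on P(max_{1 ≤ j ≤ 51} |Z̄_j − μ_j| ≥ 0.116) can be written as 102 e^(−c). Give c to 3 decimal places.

Union bound over the 51 events: P(max_{1 ≤ j ≤ 51} |Z̄_j − μ_j| ≥ 0.116) ≤ 51·2·exp(−2nε²) = 102 exp(−2·434·0.116²).
So c = 2·434·0.116² = 11.6798.

11.680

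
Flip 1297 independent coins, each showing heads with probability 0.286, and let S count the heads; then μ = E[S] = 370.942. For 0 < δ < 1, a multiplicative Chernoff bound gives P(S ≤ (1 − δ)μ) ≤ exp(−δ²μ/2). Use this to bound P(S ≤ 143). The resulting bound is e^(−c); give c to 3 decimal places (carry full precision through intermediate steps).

70.035

Write 143 = (1 − δ)μ, so δ = 1 − 143/370.942 = 0.614495…
Then the exponent is δ²μ/2 = (μ − 143)²/(2μ) = 70.034608.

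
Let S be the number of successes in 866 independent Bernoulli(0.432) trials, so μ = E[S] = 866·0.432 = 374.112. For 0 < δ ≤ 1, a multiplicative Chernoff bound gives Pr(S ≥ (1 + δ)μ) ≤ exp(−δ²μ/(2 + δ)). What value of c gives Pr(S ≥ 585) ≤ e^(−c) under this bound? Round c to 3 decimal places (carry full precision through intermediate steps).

Write 585 = (1 + δ)μ, so δ = 585/374.112 − 1 = 0.5637028…
Then the exponent is δ²μ/(2 + δ) = (585 − μ)² / (μ·(2 + δ)) = 46.369713.

46.370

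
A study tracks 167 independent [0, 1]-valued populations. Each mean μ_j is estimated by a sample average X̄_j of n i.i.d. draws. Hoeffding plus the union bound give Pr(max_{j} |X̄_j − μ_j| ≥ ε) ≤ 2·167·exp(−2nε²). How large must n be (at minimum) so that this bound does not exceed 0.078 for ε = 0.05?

Need 2·167·exp(−2nε²) ≤ 0.078, i.e. exp(−2nε²) ≤ 0.078/334.
So 2nε² ≥ ln(334/0.078) = 8.362187.
Hence n ≥ 8.362187/(2·0.05²) = 1672.437.
The smallest integer n is 1673.

1673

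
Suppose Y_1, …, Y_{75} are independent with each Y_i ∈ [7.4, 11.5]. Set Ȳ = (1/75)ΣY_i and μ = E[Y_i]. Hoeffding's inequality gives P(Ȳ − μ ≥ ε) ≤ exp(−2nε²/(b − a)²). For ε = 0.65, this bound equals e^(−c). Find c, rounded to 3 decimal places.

c = 2nε²/(b − a)² = 2·75·0.65² / 4.1² = 3.7701.

3.770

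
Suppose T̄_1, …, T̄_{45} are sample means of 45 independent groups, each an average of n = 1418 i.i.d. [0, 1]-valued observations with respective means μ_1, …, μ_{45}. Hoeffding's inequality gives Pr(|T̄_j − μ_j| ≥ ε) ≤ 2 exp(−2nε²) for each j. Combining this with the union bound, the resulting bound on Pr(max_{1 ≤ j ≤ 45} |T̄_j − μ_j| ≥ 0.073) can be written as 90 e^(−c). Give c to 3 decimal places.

Union bound over the 45 events: Pr(max_{1 ≤ j ≤ 45} |T̄_j − μ_j| ≥ 0.073) ≤ 45·2·exp(−2nε²) = 90 exp(−2·1418·0.073²).
So c = 2·1418·0.073² = 15.1130.

15.113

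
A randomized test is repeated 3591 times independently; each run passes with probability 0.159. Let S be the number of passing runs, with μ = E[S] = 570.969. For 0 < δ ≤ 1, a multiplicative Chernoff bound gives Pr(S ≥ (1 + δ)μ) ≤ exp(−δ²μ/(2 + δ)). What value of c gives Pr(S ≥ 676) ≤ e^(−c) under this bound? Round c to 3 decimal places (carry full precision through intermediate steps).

8.847

Write 676 = (1 + δ)μ, so δ = 676/570.969 − 1 = 0.1839522…
Then the exponent is δ²μ/(2 + δ) = (676 − μ)² / (μ·(2 + δ)) = 8.846660.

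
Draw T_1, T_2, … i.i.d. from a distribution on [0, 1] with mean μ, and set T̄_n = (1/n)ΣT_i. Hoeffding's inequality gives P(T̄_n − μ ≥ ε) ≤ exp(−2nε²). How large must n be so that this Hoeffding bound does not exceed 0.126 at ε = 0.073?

Require exp(−2nε²) ≤ 0.126, i.e. 2nε² ≥ ln(1/0.126) = 2.071473.
So n ≥ 2.071473 / (2·0.073²) = 194.359.
The smallest integer n is 195.

195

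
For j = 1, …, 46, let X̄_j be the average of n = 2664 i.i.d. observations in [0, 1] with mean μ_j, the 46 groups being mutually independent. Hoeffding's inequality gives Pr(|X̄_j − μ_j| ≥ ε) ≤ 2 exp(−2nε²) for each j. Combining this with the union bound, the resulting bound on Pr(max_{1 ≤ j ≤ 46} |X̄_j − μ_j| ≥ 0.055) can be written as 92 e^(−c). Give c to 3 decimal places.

16.117

Union bound over the 46 events: Pr(max_{1 ≤ j ≤ 46} |X̄_j − μ_j| ≥ 0.055) ≤ 46·2·exp(−2nε²) = 92 exp(−2·2664·0.055²).
So c = 2·2664·0.055² = 16.1172.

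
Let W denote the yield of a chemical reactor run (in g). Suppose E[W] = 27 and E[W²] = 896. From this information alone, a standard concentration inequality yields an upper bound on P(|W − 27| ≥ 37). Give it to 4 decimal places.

The first two moments determine the variance, so Chebyshev's inequality is the sharpest standard bound available.
Var(W) = E[W²] − (E[W])² = 896 − 729 = 167.
Chebyshev's inequality: P(|W − μ| ≥ t) ≤ Var(W)/t² = 167/1369 = 0.1220.

0.1220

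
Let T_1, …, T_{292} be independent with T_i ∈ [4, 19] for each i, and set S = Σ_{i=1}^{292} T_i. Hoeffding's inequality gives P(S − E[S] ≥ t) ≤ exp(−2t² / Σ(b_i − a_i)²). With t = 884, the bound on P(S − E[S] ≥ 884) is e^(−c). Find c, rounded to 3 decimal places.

Σ(b_i − a_i)² = 292·(15)² = 65700.
c = 2t²/65700 = 2·884²/65700 = 23.7886.

23.789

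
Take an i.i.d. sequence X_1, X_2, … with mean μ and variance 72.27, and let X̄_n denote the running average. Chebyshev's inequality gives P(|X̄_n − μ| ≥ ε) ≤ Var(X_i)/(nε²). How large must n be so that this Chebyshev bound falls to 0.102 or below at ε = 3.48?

59

Require 72.27/(n·3.48²) ≤ 0.102, i.e. n ≥ 72.27/(0.102·3.48²) = 58.506.
The smallest integer n is 59.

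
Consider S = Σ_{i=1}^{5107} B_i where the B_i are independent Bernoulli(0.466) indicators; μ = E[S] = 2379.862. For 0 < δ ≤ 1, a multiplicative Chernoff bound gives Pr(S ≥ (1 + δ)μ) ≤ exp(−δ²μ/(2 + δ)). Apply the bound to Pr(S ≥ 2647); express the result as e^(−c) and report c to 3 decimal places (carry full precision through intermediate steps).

Write 2647 = (1 + δ)μ, so δ = 2647/2379.862 − 1 = 0.1122494…
Then the exponent is δ²μ/(2 + δ) = (2647 − μ)² / (μ·(2 + δ)) = 14.196274.

14.196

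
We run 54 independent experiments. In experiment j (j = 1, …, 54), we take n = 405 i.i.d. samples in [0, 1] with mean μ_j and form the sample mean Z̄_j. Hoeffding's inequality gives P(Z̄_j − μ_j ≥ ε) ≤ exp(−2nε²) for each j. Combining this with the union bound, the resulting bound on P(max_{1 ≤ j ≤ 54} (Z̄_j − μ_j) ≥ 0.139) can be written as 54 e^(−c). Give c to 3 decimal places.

Union bound over the 54 events: P(max_{1 ≤ j ≤ 54} (Z̄_j − μ_j) ≥ 0.139) ≤ 54·exp(−2nε²) = 54 exp(−2·405·0.139²).
So c = 2·405·0.139² = 15.6500.

15.650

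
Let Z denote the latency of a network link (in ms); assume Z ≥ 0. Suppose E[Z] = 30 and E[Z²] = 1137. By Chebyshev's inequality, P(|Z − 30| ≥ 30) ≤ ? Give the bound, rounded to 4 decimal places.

0.2633

Var(Z) = E[Z²] − (E[Z])² = 1137 − 900 = 237.
Chebyshev's inequality: P(|Z − μ| ≥ t) ≤ Var(Z)/t² = 237/900 = 0.2633.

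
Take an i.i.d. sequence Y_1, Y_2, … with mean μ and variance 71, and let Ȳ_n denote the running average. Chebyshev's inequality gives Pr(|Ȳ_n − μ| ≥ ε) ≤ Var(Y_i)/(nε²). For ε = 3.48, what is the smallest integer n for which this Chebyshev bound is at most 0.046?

128

Require 71/(n·3.48²) ≤ 0.046, i.e. n ≥ 71/(0.046·3.48²) = 127.451.
The smallest integer n is 128.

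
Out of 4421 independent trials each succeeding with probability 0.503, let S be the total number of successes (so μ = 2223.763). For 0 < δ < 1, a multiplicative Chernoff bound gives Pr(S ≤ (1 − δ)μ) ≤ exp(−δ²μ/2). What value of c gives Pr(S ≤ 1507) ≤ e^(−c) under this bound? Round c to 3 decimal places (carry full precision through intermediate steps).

115.513

Write 1507 = (1 − δ)μ, so δ = 1 − 1507/2223.763 = 0.3223199…
Then the exponent is δ²μ/2 = (μ − 1507)²/(2μ) = 115.513478.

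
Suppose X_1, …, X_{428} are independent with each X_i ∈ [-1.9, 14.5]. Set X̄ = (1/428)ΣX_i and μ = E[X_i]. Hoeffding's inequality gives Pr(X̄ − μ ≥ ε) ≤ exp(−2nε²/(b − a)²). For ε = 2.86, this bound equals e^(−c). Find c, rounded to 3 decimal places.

c = 2nε²/(b − a)² = 2·428·2.86² / 16.4² = 26.0326.

26.033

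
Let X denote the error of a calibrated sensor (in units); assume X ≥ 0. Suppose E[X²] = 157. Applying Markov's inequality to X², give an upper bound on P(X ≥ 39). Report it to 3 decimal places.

0.103

Since X ≥ 0, the event {X ≥ 39} is the same as {X² ≥ 1521}.
Markov's inequality applied to X² gives P(X² ≥ 1521) ≤ E[X²]/1521 = 157/1521 = 0.1032.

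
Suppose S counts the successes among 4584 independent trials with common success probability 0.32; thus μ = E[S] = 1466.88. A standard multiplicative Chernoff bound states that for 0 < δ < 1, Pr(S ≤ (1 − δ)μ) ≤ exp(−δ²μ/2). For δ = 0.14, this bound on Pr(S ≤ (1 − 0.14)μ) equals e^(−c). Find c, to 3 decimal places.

14.375

c = δ²μ/2 = 0.14²·1466.88/2 = 14.3754.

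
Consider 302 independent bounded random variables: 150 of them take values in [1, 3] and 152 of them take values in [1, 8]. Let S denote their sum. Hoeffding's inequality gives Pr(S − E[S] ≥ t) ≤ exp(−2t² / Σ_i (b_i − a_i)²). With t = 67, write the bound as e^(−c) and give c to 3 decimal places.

1.116

Σ(b_i − a_i)² = 150·2² + 152·7² = 8048.
c = 2t² / 8048 = 2·67² / 8048 = 1.1156.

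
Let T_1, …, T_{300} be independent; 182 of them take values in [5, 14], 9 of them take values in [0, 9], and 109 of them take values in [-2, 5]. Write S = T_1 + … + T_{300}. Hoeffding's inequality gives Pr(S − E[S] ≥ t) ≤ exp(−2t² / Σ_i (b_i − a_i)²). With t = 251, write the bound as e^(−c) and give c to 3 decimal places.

Σ(b_i − a_i)² = 182·9² + 9·9² + 109·7² = 20812.
c = 2t² / 20812 = 2·251² / 20812 = 6.0543.

6.054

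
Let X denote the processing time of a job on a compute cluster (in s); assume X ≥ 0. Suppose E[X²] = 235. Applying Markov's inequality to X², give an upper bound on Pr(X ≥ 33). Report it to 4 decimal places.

0.2158

Since X ≥ 0, the event {X ≥ 33} is the same as {X² ≥ 1089}.
Markov's inequality applied to X² gives Pr(X² ≥ 1089) ≤ E[X²]/1089 = 235/1089 = 0.2158.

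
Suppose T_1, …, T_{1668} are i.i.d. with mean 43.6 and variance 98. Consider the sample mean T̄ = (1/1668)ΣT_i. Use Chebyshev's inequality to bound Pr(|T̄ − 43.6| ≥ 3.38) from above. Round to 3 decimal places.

0.005

Var(T̄) = Var(T_i)/n = 98/1668 = 0.058753.
Chebyshev: Pr(|T̄ − 43.6| ≥ 3.38) ≤ Var(T̄)/(3.38)² = 98/(1668·3.38²) = 0.0051.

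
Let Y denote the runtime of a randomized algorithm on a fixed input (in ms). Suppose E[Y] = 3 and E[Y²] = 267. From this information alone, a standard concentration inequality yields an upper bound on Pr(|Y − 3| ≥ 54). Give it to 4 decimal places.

The first two moments determine the variance, so Chebyshev's inequality is the sharpest standard bound available.
Var(Y) = E[Y²] − (E[Y])² = 267 − 9 = 258.
Chebyshev's inequality: Pr(|Y − μ| ≥ t) ≤ Var(Y)/t² = 258/2916 = 0.0885.

0.0885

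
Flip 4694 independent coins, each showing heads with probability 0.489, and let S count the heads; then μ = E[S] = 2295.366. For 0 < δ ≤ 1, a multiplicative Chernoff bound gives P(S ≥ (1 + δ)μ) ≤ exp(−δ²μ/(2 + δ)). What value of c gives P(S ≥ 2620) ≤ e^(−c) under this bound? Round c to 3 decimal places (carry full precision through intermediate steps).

Write 2620 = (1 + δ)μ, so δ = 2620/2295.366 − 1 = 0.1414302…
Then the exponent is δ²μ/(2 + δ) = (2620 − μ)² / (μ·(2 + δ)) = 21.440364.

21.440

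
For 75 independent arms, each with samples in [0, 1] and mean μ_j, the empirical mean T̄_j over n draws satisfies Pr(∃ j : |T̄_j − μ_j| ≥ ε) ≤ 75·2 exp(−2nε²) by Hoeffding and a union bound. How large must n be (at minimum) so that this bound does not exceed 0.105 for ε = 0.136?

Need 2·75·exp(−2nε²) ≤ 0.105, i.e. exp(−2nε²) ≤ 0.105/150.
So 2nε² ≥ ln(150/0.105) = 7.264430.
Hence n ≥ 7.264430/(2·0.136²) = 196.378.
The smallest integer n is 197.

197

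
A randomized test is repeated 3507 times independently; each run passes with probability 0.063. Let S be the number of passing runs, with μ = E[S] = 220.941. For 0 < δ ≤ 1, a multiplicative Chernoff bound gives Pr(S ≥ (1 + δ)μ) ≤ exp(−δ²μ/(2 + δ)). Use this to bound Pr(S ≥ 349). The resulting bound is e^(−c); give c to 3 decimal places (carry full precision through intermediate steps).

28.773

Write 349 = (1 + δ)μ, so δ = 349/220.941 − 1 = 0.5796072…
Then the exponent is δ²μ/(2 + δ) = (349 − μ)² / (μ·(2 + δ)) = 28.773342.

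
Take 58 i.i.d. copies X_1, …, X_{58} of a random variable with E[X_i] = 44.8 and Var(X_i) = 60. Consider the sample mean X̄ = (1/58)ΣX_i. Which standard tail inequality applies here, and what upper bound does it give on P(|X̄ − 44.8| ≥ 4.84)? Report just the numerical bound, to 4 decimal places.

0.0442

With mean and variance of each term known, Chebyshev's inequality bounds the deviation of the sum (or sample mean).
Var(X̄) = Var(X_i)/n = 60/58 = 1.0345.
Chebyshev: P(|X̄ − 44.8| ≥ 4.84) ≤ Var(X̄)/(4.84)² = 60/(58·4.84²) = 0.0442.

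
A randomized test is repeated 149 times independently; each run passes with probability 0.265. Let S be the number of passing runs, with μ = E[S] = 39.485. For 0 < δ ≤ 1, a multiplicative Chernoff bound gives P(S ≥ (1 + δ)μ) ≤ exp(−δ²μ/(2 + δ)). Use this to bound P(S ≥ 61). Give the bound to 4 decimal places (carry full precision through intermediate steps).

0.0100

Write 61 = (1 + δ)μ, so δ = 61/39.485 − 1 = 0.5448905…
Then the exponent is δ²μ/(2 + δ) = (61 − μ)² / (μ·(2 + δ)) = 4.606610.
Bound = exp(−4.606610) = 0.00999.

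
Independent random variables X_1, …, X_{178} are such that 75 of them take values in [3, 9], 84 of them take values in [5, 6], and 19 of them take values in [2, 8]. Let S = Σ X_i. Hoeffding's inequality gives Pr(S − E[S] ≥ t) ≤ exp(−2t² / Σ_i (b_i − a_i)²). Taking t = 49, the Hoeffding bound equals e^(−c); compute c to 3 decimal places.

Σ(b_i − a_i)² = 75·6² + 84·1² + 19·6² = 3468.
c = 2t² / 3468 = 2·49² / 3468 = 1.3847.

1.385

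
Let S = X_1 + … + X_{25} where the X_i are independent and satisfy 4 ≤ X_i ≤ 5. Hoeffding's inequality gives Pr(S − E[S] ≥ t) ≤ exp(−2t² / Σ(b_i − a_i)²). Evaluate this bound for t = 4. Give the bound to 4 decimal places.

Σ(b_i − a_i)² = 25·(1)² = 25.
Exponent = 2·4²/25 = 1.2800.
Bound = exp(−1.2800) = 0.27804.

0.2780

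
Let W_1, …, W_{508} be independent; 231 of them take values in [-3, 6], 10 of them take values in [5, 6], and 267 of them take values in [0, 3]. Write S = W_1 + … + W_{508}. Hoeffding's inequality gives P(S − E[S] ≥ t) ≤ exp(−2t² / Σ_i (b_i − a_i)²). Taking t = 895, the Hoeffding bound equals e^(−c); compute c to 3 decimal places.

75.840

Σ(b_i − a_i)² = 231·9² + 10·1² + 267·3² = 21124.
c = 2t² / 21124 = 2·895² / 21124 = 75.8403.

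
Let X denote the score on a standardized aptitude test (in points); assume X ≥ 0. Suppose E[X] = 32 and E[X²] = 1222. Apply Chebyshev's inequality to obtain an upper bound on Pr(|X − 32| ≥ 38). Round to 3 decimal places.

Var(X) = E[X²] − (E[X])² = 1222 − 1024 = 198.
Chebyshev's inequality: Pr(|X − μ| ≥ t) ≤ Var(X)/t² = 198/1444 = 0.1371.

0.137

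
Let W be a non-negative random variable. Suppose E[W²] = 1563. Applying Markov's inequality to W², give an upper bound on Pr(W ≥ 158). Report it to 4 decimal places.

Since W ≥ 0, the event {W ≥ 158} is the same as {W² ≥ 24964}.
Markov's inequality applied to W² gives Pr(W² ≥ 24964) ≤ E[W²]/24964 = 1563/24964 = 0.0626.

0.0626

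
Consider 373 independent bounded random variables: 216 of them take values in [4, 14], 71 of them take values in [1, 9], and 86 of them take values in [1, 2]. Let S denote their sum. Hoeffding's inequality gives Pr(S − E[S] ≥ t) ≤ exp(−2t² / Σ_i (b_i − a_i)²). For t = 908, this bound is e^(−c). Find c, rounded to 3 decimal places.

Σ(b_i − a_i)² = 216·10² + 71·8² + 86·1² = 26230.
c = 2t² / 26230 = 2·908² / 26230 = 62.8642.

62.864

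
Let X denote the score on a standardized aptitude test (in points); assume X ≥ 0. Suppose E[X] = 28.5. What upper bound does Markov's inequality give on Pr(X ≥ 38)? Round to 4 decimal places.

Markov's inequality: for a non-negative random variable, Pr(X ≥ a) ≤ E[X]/a.
Here E[X] = 28.5 and a = 38, so the bound is 28.5/38 = 0.7500.

0.7500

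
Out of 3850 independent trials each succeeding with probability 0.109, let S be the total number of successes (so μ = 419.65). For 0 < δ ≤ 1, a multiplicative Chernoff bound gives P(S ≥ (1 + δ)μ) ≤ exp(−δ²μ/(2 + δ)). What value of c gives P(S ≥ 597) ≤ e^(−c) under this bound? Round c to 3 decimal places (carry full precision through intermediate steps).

Write 597 = (1 + δ)μ, so δ = 597/419.65 − 1 = 0.4226141…
Then the exponent is δ²μ/(2 + δ) = (597 − μ)² / (μ·(2 + δ)) = 30.937906.

30.938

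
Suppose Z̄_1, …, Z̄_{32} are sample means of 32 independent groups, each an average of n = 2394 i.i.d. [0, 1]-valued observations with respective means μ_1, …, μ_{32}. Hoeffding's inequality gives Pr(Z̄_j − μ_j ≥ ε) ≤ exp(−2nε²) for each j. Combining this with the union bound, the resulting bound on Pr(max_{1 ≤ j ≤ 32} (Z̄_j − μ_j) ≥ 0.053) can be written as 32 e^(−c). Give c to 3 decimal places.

Union bound over the 32 events: Pr(max_{1 ≤ j ≤ 32} (Z̄_j − μ_j) ≥ 0.053) ≤ 32·exp(−2nε²) = 32 exp(−2·2394·0.053²).
So c = 2·2394·0.053² = 13.4495.

13.449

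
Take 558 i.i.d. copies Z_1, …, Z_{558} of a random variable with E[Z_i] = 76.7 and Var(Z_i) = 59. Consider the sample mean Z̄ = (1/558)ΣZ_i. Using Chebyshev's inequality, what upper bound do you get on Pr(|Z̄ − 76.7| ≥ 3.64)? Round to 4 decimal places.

Var(Z̄) = Var(Z_i)/n = 59/558 = 0.10573.
Chebyshev: Pr(|Z̄ − 76.7| ≥ 3.64) ≤ Var(Z̄)/(3.64)² = 59/(558·3.64²) = 0.0080.

0.0080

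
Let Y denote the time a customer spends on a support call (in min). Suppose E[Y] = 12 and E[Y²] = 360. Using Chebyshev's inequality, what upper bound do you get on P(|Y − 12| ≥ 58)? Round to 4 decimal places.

0.0642

Var(Y) = E[Y²] − (E[Y])² = 360 − 144 = 216.
Chebyshev's inequality: P(|Y − μ| ≥ t) ≤ Var(Y)/t² = 216/3364 = 0.0642.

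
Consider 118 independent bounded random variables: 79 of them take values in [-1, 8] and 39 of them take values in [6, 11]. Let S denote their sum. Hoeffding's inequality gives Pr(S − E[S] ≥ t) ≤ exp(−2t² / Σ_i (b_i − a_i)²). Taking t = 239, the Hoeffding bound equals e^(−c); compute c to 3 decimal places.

15.493

Σ(b_i − a_i)² = 79·9² + 39·5² = 7374.
c = 2t² / 7374 = 2·239² / 7374 = 15.4925.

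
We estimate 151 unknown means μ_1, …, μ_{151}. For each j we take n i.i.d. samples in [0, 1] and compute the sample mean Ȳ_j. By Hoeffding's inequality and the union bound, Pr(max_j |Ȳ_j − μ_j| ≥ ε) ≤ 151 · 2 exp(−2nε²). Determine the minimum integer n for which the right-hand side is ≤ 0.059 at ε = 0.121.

292

Need 2·151·exp(−2nε²) ≤ 0.059, i.e. exp(−2nε²) ≤ 0.059/302.
So 2nε² ≥ ln(302/0.059) = 8.540645.
Hence n ≥ 8.540645/(2·0.121²) = 291.669.
The smallest integer n is 292.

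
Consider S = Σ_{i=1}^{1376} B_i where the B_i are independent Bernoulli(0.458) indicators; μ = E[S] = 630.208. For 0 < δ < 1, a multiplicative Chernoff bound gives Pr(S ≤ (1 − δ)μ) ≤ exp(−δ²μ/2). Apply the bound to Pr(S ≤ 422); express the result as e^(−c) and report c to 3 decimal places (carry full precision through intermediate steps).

Write 422 = (1 − δ)μ, so δ = 1 − 422/630.208 = 0.3303798…
Then the exponent is δ²μ/2 = (μ − 422)²/(2μ) = 34.393860.

34.394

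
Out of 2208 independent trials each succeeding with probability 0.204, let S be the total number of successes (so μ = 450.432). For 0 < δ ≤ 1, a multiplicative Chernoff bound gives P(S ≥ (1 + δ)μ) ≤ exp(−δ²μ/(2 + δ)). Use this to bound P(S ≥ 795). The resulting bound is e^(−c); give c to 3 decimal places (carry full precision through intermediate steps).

Write 795 = (1 + δ)μ, so δ = 795/450.432 − 1 = 0.7649723…
Then the exponent is δ²μ/(2 + δ) = (795 − μ)² / (μ·(2 + δ)) = 95.330059.

95.330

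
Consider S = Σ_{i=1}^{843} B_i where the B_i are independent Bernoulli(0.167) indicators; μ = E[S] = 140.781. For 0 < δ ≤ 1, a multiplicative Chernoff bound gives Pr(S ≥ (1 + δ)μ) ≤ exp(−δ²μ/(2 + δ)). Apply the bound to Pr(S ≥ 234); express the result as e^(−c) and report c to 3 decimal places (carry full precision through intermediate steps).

23.186

Write 234 = (1 + δ)μ, so δ = 234/140.781 − 1 = 0.6621561…
Then the exponent is δ²μ/(2 + δ) = (234 − μ)² / (μ·(2 + δ)) = 23.186293.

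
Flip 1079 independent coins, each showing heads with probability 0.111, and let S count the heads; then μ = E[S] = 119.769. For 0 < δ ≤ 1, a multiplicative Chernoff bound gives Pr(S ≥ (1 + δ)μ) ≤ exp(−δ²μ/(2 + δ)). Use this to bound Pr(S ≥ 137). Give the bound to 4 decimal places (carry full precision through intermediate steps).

0.3146

Write 137 = (1 + δ)μ, so δ = 137/119.769 − 1 = 0.1438686…
Then the exponent is δ²μ/(2 + δ) = (137 − μ)² / (μ·(2 + δ)) = 1.156321.
Bound = exp(−1.156321) = 0.31464.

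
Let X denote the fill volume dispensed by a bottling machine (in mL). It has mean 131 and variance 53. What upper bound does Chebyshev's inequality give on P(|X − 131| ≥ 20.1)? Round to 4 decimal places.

Chebyshev: P(|X − μ| ≥ t) ≤ Var(X)/t².
Bound = 53 / 404.01 = 0.1312.

0.1312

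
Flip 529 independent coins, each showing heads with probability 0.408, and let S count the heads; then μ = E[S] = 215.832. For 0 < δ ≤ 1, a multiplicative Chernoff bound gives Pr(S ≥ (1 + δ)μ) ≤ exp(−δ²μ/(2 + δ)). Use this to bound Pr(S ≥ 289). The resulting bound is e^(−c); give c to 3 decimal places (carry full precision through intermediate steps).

Write 289 = (1 + δ)μ, so δ = 289/215.832 − 1 = 0.3390044…
Then the exponent is δ²μ/(2 + δ) = (289 − μ)² / (μ·(2 + δ)) = 10.604629.

10.605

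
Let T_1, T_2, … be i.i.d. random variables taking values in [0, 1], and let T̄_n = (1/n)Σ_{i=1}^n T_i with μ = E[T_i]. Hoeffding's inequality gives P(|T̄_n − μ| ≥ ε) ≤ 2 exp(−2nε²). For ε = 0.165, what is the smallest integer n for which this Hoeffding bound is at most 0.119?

52

Require 2·exp(−2nε²) ≤ 0.119, i.e. 2nε² ≥ ln(2/0.119) = 2.821779.
So n ≥ 2.821779 / (2·0.165²) = 51.823.
The smallest integer n is 52.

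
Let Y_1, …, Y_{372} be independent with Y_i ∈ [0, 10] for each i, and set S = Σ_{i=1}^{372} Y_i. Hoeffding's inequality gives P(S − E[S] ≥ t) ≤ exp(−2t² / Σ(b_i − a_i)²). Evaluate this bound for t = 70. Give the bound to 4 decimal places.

0.7684

Σ(b_i − a_i)² = 372·(10)² = 37200.
Exponent = 2·70²/37200 = 0.2634.
Bound = exp(−0.2634) = 0.76840.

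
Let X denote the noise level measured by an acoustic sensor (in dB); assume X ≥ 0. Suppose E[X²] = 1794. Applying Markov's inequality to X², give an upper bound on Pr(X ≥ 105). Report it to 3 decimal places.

0.163

Since X ≥ 0, the event {X ≥ 105} is the same as {X² ≥ 11025}.
Markov's inequality applied to X² gives Pr(X² ≥ 11025) ≤ E[X²]/11025 = 1794/11025 = 0.1627.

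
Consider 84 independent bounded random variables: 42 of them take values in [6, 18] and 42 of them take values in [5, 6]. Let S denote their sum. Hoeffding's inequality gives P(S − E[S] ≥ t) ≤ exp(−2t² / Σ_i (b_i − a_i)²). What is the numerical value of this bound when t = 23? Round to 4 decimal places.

Σ(b_i − a_i)² = 42·12² + 42·1² = 6090.
Exponent = 2·23² / 6090 = 0.17373.
Bound = exp(−0.17373) = 0.84053.

0.8405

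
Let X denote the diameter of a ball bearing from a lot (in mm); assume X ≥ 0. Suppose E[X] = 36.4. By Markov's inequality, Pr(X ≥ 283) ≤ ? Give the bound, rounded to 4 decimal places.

0.1286

Markov's inequality: for a non-negative random variable, Pr(X ≥ a) ≤ E[X]/a.
Here E[X] = 36.4 and a = 283, so the bound is 36.4/283 = 0.1286.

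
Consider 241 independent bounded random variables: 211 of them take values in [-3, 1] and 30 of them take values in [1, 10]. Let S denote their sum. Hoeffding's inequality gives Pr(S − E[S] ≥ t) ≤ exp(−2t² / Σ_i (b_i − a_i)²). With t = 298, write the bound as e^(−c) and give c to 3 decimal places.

Σ(b_i − a_i)² = 211·4² + 30·9² = 5806.
c = 2t² / 5806 = 2·298² / 5806 = 30.5904.

30.590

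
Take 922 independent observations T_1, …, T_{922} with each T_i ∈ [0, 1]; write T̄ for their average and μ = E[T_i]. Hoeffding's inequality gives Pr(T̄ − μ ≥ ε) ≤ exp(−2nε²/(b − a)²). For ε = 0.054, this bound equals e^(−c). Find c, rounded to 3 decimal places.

5.377

c = 2nε²/(b − a)² = 2·922·0.054² / 1² = 5.3771.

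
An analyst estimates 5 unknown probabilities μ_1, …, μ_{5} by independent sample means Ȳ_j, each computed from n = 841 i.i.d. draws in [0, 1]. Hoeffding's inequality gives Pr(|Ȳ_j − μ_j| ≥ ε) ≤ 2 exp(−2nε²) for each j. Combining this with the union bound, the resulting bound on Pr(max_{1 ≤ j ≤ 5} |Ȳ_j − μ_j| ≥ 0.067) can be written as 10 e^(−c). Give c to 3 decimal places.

7.550

Union bound over the 5 events: Pr(max_{1 ≤ j ≤ 5} |Ȳ_j − μ_j| ≥ 0.067) ≤ 5·2·exp(−2nε²) = 10 exp(−2·841·0.067²).
So c = 2·841·0.067² = 7.5505.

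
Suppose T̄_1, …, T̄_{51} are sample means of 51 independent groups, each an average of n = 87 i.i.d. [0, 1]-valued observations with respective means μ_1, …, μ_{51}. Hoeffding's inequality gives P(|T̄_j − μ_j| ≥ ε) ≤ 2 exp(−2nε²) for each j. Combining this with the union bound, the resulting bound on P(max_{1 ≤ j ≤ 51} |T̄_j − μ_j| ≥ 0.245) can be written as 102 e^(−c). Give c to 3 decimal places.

Union bound over the 51 events: P(max_{1 ≤ j ≤ 51} |T̄_j − μ_j| ≥ 0.245) ≤ 51·2·exp(−2nε²) = 102 exp(−2·87·0.245²).
So c = 2·87·0.245² = 10.4444.

10.444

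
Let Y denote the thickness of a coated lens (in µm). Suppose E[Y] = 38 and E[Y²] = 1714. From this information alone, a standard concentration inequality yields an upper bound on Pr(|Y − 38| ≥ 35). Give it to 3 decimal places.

The first two moments determine the variance, so Chebyshev's inequality is the sharpest standard bound available.
Var(Y) = E[Y²] − (E[Y])² = 1714 − 1444 = 270.
Chebyshev's inequality: Pr(|Y − μ| ≥ t) ≤ Var(Y)/t² = 270/1225 = 0.2204.

0.220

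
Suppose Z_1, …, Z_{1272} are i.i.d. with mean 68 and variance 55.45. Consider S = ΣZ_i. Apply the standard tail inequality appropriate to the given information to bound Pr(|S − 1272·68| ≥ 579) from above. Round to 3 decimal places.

0.210

With mean and variance of each term known, Chebyshev's inequality bounds the deviation of the sum (or sample mean).
Var(S) = n·Var(Z_i) = 1272·55.45 = 70532.4.
Chebyshev: Pr(|S − 1272·68| ≥ 579) ≤ Var(S)/579² = 70532.4/335241 = 0.2104.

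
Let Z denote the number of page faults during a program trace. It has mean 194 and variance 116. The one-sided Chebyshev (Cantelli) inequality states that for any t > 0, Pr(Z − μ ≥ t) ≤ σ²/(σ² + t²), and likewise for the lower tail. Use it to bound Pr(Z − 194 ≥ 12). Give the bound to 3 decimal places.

0.446

Here σ² = 116 and t = 12, so σ² + t² = 260.
Cantelli's bound: 116/260 = 0.4462.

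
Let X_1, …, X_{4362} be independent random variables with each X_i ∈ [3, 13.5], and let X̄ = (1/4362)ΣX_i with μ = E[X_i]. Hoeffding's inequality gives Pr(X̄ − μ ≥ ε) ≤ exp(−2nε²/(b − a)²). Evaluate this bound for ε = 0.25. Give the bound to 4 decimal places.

0.0071

Exponent: 2nε²/(b − a)² = 2·4362·0.25² / 10.5² = 4.94558.
Bound = exp(−4.94558) = 0.00711.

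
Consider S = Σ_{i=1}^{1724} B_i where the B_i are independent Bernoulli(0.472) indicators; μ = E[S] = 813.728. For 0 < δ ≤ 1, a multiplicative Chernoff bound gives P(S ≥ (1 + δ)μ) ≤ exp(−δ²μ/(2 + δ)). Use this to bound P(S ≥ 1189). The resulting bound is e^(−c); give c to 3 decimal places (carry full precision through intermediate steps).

Write 1189 = (1 + δ)μ, so δ = 1189/813.728 − 1 = 0.4611762…
Then the exponent is δ²μ/(2 + δ) = (1189 − μ)² / (μ·(2 + δ)) = 70.318622.

70.319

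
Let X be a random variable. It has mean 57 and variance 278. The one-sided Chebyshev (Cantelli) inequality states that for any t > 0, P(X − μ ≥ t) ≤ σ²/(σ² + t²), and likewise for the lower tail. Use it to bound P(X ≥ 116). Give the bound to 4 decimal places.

Here σ² = 278 and t = 59, so σ² + t² = 3759.
Cantelli's bound: 278/3759 = 0.0740.

0.0740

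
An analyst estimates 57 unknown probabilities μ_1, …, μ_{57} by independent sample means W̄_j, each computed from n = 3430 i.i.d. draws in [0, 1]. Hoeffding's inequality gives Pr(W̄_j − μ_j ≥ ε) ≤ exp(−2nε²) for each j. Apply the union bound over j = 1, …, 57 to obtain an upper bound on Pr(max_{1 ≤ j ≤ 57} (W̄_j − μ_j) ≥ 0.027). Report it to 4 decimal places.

Per-experiment Hoeffding bound: exp(−2·3430·0.027²) = exp(−5.00094) = 0.0067316.
Union bound over 57 events: 57·0.0067316 = 0.38370.

0.3837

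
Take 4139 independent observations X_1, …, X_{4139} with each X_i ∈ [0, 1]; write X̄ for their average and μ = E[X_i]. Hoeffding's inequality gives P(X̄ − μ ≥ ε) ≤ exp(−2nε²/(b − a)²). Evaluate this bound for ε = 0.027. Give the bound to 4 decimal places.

Exponent: 2nε²/(b − a)² = 2·4139·0.027² / 1² = 6.03466.
Bound = exp(−6.03466) = 0.00239.

0.0024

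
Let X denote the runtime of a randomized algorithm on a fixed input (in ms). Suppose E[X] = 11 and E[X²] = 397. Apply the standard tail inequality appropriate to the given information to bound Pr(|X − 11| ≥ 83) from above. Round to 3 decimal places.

The first two moments determine the variance, so Chebyshev's inequality is the sharpest standard bound available.
Var(X) = E[X²] − (E[X])² = 397 − 121 = 276.
Chebyshev's inequality: Pr(|X − μ| ≥ t) ≤ Var(X)/t² = 276/6889 = 0.0401.

0.040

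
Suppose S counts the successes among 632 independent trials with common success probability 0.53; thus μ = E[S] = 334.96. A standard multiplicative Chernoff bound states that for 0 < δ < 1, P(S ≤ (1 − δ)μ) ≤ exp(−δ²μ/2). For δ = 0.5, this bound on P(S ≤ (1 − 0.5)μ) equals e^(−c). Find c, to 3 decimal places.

c = δ²μ/2 = 0.5²·334.96/2 = 41.8700.

41.870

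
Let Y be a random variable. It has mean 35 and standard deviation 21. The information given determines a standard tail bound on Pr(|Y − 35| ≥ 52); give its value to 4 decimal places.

0.1631

Mean and variance are known, so Chebyshev's inequality applies.
Chebyshev: Pr(|Y − μ| ≥ t) ≤ Var(Y)/t².
Var(Y) = σ² = 21² = 441.
Bound = 441 / 2704 = 0.1631.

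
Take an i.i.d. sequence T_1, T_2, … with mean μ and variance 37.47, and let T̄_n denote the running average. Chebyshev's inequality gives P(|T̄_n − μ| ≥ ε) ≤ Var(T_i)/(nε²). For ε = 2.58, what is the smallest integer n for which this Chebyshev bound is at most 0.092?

62

Require 37.47/(n·2.58²) ≤ 0.092, i.e. n ≥ 37.47/(0.092·2.58²) = 61.187.
The smallest integer n is 62.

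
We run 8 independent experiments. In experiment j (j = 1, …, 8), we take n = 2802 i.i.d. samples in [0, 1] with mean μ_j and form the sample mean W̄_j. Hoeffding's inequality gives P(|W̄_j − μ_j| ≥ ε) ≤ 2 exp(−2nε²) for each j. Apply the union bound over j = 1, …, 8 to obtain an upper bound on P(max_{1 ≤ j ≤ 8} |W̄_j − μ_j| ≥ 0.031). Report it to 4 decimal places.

Per-experiment Hoeffding bound: 2·exp(−2·2802·0.031²) = 2·exp(−5.38544) = 0.0091656.
Union bound over 8 events: 8·0.0091656 = 0.07332.

0.0733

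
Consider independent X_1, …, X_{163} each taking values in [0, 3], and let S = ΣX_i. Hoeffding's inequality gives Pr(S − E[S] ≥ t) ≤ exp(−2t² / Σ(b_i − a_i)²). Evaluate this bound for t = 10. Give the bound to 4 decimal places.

0.8726

Σ(b_i − a_i)² = 163·(3)² = 1467.
Exponent = 2·10²/1467 = 0.1363.
Bound = exp(−0.1363) = 0.87255.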